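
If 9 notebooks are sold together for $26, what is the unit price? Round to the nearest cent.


Total cost: $26
Number of items: 9
Unit price: $26 / 9 = $2.8888... ≈ $2.89

$2.89


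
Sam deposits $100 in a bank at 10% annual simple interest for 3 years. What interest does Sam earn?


Use the formula I = P x R x T / 100
P x R x T = 100 x 10 x 3 = 3000
I = 3000 / 100 = $30

$30


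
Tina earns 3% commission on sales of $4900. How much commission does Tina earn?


Convert rate to decimal:
3% = 0.03
Multiply by sales:
$4900 x 0.03 = $147

$147


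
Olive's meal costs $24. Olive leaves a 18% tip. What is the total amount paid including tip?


Calculate the tip:
18% of $24 = $4.32
Add tip to meal cost:
$24 + $4.32 = $28.32

$28.32


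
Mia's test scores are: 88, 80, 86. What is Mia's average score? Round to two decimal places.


Add the scores:
88 + 80 + 86 = 254
Divide by the number of tests:
254 / 3 = 84.6666... ≈ 84.67

84.67


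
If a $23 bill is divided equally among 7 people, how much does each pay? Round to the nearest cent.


Total bill: $23
Number of people: 7
Each pays: $23 / 7 = $3.2857... ≈ $3.29

$3.29


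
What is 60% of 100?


Convert percentage to decimal:
60% = 0.6
Multiply:
100 x 0.6 = 60

60


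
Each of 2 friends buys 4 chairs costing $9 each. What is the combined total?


Cost per person:
4 x $9 = $36
Group total:
2 x $36 = $72

$72


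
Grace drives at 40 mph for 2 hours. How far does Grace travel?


Use the formula: distance = speed x time
Speed = 40 mph, Time = 2 hours
40 x 2 = 80 miles

80 miles


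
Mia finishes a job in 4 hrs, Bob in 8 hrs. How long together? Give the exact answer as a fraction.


Mia's rate: 1/4 of the job per hour
Bob's rate: 1/8 of the job per hour
Combined rate: 1/4 + 1/8 = 3/8 per hour
Time = 1 / (3/8) = 8/3 hours (≈ 2.67 hours)

8/3 hours


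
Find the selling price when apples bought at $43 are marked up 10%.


Calculate the markup amount:
10% of $43 = $4.30
Add to cost:
$43 + $4.30 = $47.30

$47.30


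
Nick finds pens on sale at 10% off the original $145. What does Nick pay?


Calculate the discount amount:
10% of $145 = $14.50
Subtract from original:
$145 - $14.50 = $130.50

$130.50


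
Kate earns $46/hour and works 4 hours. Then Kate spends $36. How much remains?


Calculate earnings:
4 x $46 = $184
Subtract spending:
$184 - $36 = $148

$148


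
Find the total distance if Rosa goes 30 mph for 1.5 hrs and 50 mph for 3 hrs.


Leg 1 distance:
30 x 1.5 = 45 miles
Leg 2 distance:
50 x 3 = 150 miles
Total distance:
45 + 150 = 195 miles

195 miles


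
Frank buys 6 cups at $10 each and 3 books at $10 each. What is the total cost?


Cost of cups:
6 x $10 = $60
Cost of books:
3 x $10 = $30
Add both:
$60 + $30 = $90

$90


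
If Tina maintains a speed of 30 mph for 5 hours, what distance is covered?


Use the formula: distance = speed x time
Speed = 30 mph, Time = 5 hours
30 x 5 = 150 miles

150 miles


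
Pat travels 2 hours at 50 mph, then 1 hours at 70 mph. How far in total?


Leg 1 distance:
50 x 2 = 100 miles
Leg 2 distance:
70 x 1 = 70 miles
Total distance:
100 + 70 = 170 miles

170 miles


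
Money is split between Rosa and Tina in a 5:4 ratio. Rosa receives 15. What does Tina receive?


Find the multiplier:
15 / 5 = 3
Apply to Tina's share:
4 x 3 = 12

12


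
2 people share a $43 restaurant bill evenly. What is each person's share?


Total bill: $43
Number of people: 2
Each pays: $43 / 2 = $21.50

$21.50


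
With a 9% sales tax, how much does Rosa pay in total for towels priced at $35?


Calculate the tax:
9% of $35 = $3.15
Add tax to price:
$35 + $3.15 = $38.15

$38.15


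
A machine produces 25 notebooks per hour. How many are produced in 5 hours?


Production rate: 25 notebooks per hour
Time: 5 hours
Total: 25 x 5 = 125 notebooks

125 notebooks


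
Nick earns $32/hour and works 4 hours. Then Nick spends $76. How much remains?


Calculate earnings:
4 x $32 = $128
Subtract spending:
$128 - $76 = $52

$52


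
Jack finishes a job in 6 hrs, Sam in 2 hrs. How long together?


Jack's rate: 1/6 of the job per hour
Sam's rate: 1/2 of the job per hour
Combined rate: 1/6 + 1/2 = 2/3 per hour
Time = 1 / (2/3) = 3/2 = 1.5 hours

1.5 hours


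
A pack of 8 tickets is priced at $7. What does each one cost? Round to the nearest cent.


Total cost: $7
Number of items: 8
Unit price: $7 / 8 = $0.875 ≈ $0.88

$0.88


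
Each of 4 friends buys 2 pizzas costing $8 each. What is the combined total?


Cost per person:
2 x $8 = $16
Group total:
4 x $16 = $64

$64


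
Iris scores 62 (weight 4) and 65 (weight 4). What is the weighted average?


Weighted sum:
4 x 62 + 4 x 65 = 508
Total weight:
4 + 4 = 8
Weighted average:
508 / 8 = 63.5

63.5


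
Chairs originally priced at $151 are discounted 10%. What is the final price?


Calculate the discount amount:
10% of $151 = $15.10
Subtract from original:
$151 - $15.10 = $135.90

$135.90


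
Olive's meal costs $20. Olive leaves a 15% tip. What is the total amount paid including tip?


Calculate the tip:
15% of $20 = $3
Add tip to meal cost:
$20 + $3 = $23

$23


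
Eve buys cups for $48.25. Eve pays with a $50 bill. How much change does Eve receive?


Start with the amount paid:
$50
Subtract the price:
$50 - $48.25 = $1.75

$1.75


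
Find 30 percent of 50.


Convert percentage to decimal:
30% = 0.3
Multiply:
50 x 0.3 = 15

15


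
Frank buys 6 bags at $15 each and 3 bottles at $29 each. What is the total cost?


Cost of bags:
6 x $15 = $90
Cost of bottles:
3 x $29 = $87
Add both:
$90 + $87 = $177

$177


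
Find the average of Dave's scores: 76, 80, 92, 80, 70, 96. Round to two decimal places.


Add the scores:
76 + 80 + 92 + 80 + 70 + 96 = 494
Divide by the number of tests:
494 / 6 = 82.3333... ≈ 82.33

82.33


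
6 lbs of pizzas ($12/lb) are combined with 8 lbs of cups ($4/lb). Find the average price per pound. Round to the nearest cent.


Cost of pizzas:
6 x $12 = $72
Cost of cups:
8 x $4 = $32
Total cost: $72 + $32 = $104
Total weight: 14 lbs
Average: $104 / 14 = $7.4285... ≈ $7.43/lb

$7.43/lb


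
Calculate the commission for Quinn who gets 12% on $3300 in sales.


Convert rate to decimal:
12% = 0.12
Multiply by sales:
$3300 x 0.12 = $396

$396


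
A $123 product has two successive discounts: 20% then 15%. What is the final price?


First discount:
20% of $123 = $24.60
Price after first discount:
$123 - $24.60 = $98.40
Second discount:
15% of $98.40 = $14.76
Final price:
$98.40 - $14.76 = $83.64

$83.64


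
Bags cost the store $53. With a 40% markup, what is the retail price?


Calculate the markup amount:
40% of $53 = $21.20
Add to cost:
$53 + $21.20 = $74.20

$74.20


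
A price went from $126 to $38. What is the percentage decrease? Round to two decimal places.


Find the absolute change:
|38 - 126| = 88
Divide by original and multiply by 100:
88 / 126 x 100 = 69.8412...% ≈ 69.84%

69.84%


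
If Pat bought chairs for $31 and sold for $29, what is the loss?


Selling price = $29
Cost price = $31
Loss = cost price - selling price:
Loss = $31 - $29 = $2

$2


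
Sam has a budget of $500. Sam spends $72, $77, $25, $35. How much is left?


Add up expenses:
$72 + $77 + $25 + $35 = $209
Subtract from budget:
$500 - $209 = $291

$291


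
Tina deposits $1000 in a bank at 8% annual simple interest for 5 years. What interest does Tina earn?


Use the formula I = P x R x T / 100
P x R x T = 1000 x 8 x 5 = 40000
I = 40000 / 100 = $400

$400


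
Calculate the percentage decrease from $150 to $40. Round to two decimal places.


Find the absolute change:
|40 - 150| = 110
Divide by original and multiply by 100:
110 / 150 x 100 = 73.3333...% ≈ 73.33%

73.33%


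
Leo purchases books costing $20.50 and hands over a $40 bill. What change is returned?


Start with the amount paid:
$40
Subtract the price:
$40 - $20.50 = $19.50

$19.50


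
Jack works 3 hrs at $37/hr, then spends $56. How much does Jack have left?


Calculate earnings:
3 x $37 = $111
Subtract spending:
$111 - $56 = $55

$55


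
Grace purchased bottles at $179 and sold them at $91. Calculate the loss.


Selling price = $91
Cost price = $179
Loss = cost price - selling price:
Loss = $179 - $91 = $88

$88


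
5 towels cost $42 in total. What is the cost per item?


Total cost: $42
Number of items: 5
Unit price: $42 / 5 = $8.40

$8.40


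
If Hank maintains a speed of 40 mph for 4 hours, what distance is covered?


Use the formula: distance = speed x time
Speed = 40 mph, Time = 4 hours
40 x 4 = 160 miles

160 miles


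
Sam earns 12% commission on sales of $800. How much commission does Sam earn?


Convert rate to decimal:
12% = 0.12
Multiply by sales:
$800 x 0.12 = $96

$96


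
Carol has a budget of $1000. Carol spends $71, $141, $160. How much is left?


Add up expenses:
$71 + $141 + $160 = $372
Subtract from budget:
$1000 - $372 = $628

$628


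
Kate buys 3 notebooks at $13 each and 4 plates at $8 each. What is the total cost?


Cost of notebooks:
3 x $13 = $39
Cost of plates:
4 x $8 = $32
Add both:
$39 + $32 = $71

$71


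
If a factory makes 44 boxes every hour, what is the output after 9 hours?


Production rate: 44 boxes per hour
Time: 9 hours
Total: 44 x 9 = 396 boxes

396 boxes


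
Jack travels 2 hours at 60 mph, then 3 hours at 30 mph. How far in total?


Leg 1 distance:
60 x 2 = 120 miles
Leg 2 distance:
30 x 3 = 90 miles
Total distance:
120 + 90 = 210 miles

210 miles


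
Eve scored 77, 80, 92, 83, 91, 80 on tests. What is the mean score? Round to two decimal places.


Add the scores:
77 + 80 + 92 + 83 + 91 + 80 = 503
Divide by the number of tests:
503 / 6 = 83.8333... ≈ 83.83

83.83


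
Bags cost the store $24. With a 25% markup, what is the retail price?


Calculate the markup amount:
25% of $24 = $6
Add to cost:
$24 + $6 = $30

$30


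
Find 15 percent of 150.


Convert percentage to decimal:
15% = 0.15
Multiply:
150 x 0.15 = 22.5

22.5


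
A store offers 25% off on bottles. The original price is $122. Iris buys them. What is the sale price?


Calculate the discount amount:
25% of $122 = $30.50
Subtract from original:
$122 - $30.50 = $91.50

$91.50


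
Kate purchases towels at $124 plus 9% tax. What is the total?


Calculate the tax:
9% of $124 = $11.16
Add tax to price:
$124 + $11.16 = $135.16

$135.16


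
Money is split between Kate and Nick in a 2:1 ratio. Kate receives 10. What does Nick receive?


Find the multiplier:
10 / 2 = 5
Apply to Nick's share:
1 x 5 = 5

5


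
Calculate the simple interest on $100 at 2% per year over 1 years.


Use the formula I = P x R x T / 100
P x R x T = 100 x 2 x 1 = 200
I = 200 / 100 = $2

$2


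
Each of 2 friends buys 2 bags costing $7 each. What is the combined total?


Cost per person:
2 x $7 = $14
Group total:
2 x $14 = $28

$28


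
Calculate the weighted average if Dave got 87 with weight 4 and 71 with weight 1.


Weighted sum:
4 x 87 + 1 x 71 = 419
Total weight:
4 + 1 = 5
Weighted average:
419 / 5 = 83.8

83.8


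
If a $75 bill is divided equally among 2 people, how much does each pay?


Total bill: $75
Number of people: 2
Each pays: $75 / 2 = $37.50

$37.50


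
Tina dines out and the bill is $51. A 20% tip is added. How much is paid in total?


Calculate the tip:
20% of $51 = $10.20
Add tip to meal cost:
$51 + $10.20 = $61.20

$61.20


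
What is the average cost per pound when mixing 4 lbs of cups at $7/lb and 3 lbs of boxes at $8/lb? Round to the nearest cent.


Cost of cups:
4 x $7 = $28
Cost of boxes:
3 x $8 = $24
Total cost: $28 + $24 = $52
Total weight: 7 lbs
Average: $52 / 7 = $7.4285... ≈ $7.43/lb

$7.43/lb


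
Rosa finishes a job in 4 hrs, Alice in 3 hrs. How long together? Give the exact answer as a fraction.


Rosa's rate: 1/4 of the job per hour
Alice's rate: 1/3 of the job per hour
Combined rate: 1/4 + 1/3 = 7/12 per hour
Time = 1 / (7/12) = 12/7 hours (≈ 1.71 hours)

12/7 hours


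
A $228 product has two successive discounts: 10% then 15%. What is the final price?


First discount:
10% of $228 = $22.80
Price after first discount:
$228 - $22.80 = $205.20
Second discount:
15% of $205.20 = $30.78
Final price:
$205.20 - $30.78 = $174.42

$174.42


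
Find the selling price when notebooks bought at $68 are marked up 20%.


Calculate the markup amount:
20% of $68 = $13.60
Add to cost:
$68 + $13.60 = $81.60

$81.60


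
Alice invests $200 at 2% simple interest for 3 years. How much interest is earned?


Use the formula I = P x R x T / 100
P x R x T = 200 x 2 x 3 = 1200
I = 1200 / 100 = $12

$12


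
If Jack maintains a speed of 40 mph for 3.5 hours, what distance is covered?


Use the formula: distance = speed x time
Speed = 40 mph, Time = 3.5 hours
40 x 3.5 = 140 miles

140 miles


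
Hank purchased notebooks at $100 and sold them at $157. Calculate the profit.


Selling price = $157
Cost price = $100
Profit = selling price - cost price:
Profit = $157 - $100 = $57

$57


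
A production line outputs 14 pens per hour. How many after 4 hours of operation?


Production rate: 14 pens per hour
Time: 4 hours
Total: 14 x 4 = 56 pens

56 pens


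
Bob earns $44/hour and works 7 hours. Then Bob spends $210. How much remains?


Calculate earnings:
7 x $44 = $308
Subtract spending:
$308 - $210 = $98

$98


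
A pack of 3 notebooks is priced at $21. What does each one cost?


Total cost: $21
Number of items: 3
Unit price: $21 / 3 = $7

$7


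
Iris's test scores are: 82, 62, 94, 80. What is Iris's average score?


Add the scores:
82 + 62 + 94 + 80 = 318
Divide by the number of tests:
318 / 4 = 79.5

79.5


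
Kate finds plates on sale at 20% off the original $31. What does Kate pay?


Calculate the discount amount:
20% of $31 = $6.20
Subtract from original:
$31 - $6.20 = $24.80

$24.80


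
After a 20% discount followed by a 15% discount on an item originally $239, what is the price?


First discount:
20% of $239 = $47.80
Price after first discount:
$239 - $47.80 = $191.20
Second discount:
15% of $191.20 = $28.68
Final price:
$191.20 - $28.68 = $162.52

$162.52


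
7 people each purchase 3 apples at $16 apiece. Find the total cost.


Cost per person:
3 x $16 = $48
Group total:
7 x $48 = $336

$336


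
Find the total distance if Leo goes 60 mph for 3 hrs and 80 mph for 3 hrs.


Leg 1 distance:
60 x 3 = 180 miles
Leg 2 distance:
80 x 3 = 240 miles
Total distance:
180 + 240 = 420 miles

420 miles


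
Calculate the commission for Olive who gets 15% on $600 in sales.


Convert rate to decimal:
15% = 0.15
Multiply by sales:
$600 x 0.15 = $90

$90


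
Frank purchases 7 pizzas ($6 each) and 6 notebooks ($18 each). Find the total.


Cost of pizzas:
7 x $6 = $42
Cost of notebooks:
6 x $18 = $108
Add both:
$42 + $108 = $150

$150


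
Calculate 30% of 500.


Convert percentage to decimal:
30% = 0.3
Multiply:
500 x 0.3 = 150

150


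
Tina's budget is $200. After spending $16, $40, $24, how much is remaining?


Add up expenses:
$16 + $40 + $24 = $80
Subtract from budget:
$200 - $80 = $120

$120


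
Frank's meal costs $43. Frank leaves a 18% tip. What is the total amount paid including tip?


Calculate the tip:
18% of $43 = $7.74
Add tip to meal cost:
$43 + $7.74 = $50.74

$50.74


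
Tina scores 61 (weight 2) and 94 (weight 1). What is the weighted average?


Weighted sum:
2 x 61 + 1 x 94 = 216
Total weight:
2 + 1 = 3
Weighted average:
216 / 3 = 72

72


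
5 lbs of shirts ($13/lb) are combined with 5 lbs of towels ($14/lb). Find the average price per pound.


Cost of shirts:
5 x $13 = $65
Cost of towels:
5 x $14 = $70
Total cost: $65 + $70 = $135
Total weight: 10 lbs
Average: $135 / 10 = $13.50/lb

$13.50/lb


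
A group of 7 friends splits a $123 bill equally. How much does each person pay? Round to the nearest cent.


Total bill: $123
Number of people: 7
Each pays: $123 / 7 = $17.5714... ≈ $17.57

$17.57


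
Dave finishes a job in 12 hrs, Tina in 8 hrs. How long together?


Dave's rate: 1/12 of the job per hour
Tina's rate: 1/8 of the job per hour
Combined rate: 1/12 + 1/8 = 5/24 per hour
Time = 1 / (5/24) = 24/5 = 4.8 hours

4.8 hours


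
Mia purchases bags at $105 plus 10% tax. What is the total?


Calculate the tax:
10% of $105 = $10.50
Add tax to price:
$105 + $10.50 = $115.50

$115.50


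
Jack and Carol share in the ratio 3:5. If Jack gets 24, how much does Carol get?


Find the multiplier:
24 / 3 = 8
Apply to Carol's share:
5 x 8 = 40

40


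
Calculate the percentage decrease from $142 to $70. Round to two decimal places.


Find the absolute change:
|70 - 142| = 72
Divide by original and multiply by 100:
72 / 142 x 100 = 50.7042...% ≈ 50.7%

50.7%


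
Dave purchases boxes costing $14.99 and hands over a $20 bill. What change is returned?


Start with the amount paid:
$20
Subtract the price:
$20 - $14.99 = $5.01

$5.01


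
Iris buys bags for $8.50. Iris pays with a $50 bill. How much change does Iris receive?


Start with the amount paid:
$50
Subtract the price:
$50 - $8.50 = $41.50

$41.50


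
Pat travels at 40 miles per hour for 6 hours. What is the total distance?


Use the formula: distance = speed x time
Speed = 40 mph, Time = 6 hours
40 x 6 = 240 miles

240 miles


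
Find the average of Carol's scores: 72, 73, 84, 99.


Add the scores:
72 + 73 + 84 + 99 = 328
Divide by the number of tests:
328 / 4 = 82

82


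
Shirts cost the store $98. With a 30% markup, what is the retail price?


Calculate the markup amount:
30% of $98 = $29.40
Add to cost:
$98 + $29.40 = $127.40

$127.40


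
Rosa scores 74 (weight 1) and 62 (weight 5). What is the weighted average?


Weighted sum:
1 x 74 + 5 x 62 = 384
Total weight:
1 + 5 = 6
Weighted average:
384 / 6 = 64

64


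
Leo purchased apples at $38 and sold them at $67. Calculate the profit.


Selling price = $67
Cost price = $38
Profit = selling price - cost price:
Profit = $67 - $38 = $29

$29


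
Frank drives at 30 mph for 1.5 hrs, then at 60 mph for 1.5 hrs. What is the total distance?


Leg 1 distance:
30 x 1.5 = 45 miles
Leg 2 distance:
60 x 1.5 = 90 miles
Total distance:
45 + 90 = 135 miles

135 miles


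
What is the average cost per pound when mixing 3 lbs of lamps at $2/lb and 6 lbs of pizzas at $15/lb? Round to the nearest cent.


Cost of lamps:
3 x $2 = $6
Cost of pizzas:
6 x $15 = $90
Total cost: $6 + $90 = $96
Total weight: 9 lbs
Average: $96 / 9 = $10.6666... ≈ $10.67/lb

$10.67/lb


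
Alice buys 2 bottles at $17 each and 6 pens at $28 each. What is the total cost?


Cost of bottles:
2 x $17 = $34
Cost of pens:
6 x $28 = $168
Add both:
$34 + $168 = $202

$202


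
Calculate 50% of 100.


Convert percentage to decimal:
50% = 0.5
Multiply:
100 x 0.5 = 50

50


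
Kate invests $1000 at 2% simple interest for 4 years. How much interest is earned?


Use the formula I = P x R x T / 100
P x R x T = 1000 x 2 x 4 = 8000
I = 8000 / 100 = $80

$80


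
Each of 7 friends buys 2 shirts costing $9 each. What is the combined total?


Cost per person:
2 x $9 = $18
Group total:
7 x $18 = $126

$126


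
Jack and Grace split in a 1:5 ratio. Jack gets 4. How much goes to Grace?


Find the multiplier:
4 / 1 = 4
Apply to Grace's share:
5 x 4 = 20

20


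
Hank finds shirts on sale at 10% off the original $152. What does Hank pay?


Calculate the discount amount:
10% of $152 = $15.20
Subtract from original:
$152 - $15.20 = $136.80

$136.80


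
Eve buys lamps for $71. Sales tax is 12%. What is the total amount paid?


Calculate the tax:
12% of $71 = $8.52
Add tax to price:
$71 + $8.52 = $79.52

$79.52


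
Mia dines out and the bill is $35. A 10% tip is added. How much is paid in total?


Calculate the tip:
10% of $35 = $3.50
Add tip to meal cost:
$35 + $3.50 = $38.50

$38.50


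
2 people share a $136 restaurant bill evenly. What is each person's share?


Total bill: $136
Number of people: 2
Each pays: $136 / 2 = $68

$68


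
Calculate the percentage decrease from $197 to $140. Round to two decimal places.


Find the absolute change:
|140 - 197| = 57
Divide by original and multiply by 100:
57 / 197 x 100 = 28.9340...% ≈ 28.93%

28.93%


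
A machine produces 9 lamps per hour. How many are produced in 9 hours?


Production rate: 9 lamps per hour
Time: 9 hours
Total: 9 x 9 = 81 lamps

81 lamps


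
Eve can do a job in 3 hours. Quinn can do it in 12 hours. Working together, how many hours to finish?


Eve's rate: 1/3 of the job per hour
Quinn's rate: 1/12 of the job per hour
Combined rate: 1/3 + 1/12 = 5/12 per hour
Time = 1 / (5/12) = 12/5 = 2.4 hours

2.4 hours


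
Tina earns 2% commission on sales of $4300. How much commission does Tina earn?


Convert rate to decimal:
2% = 0.02
Multiply by sales:
$4300 x 0.02 = $86

$86


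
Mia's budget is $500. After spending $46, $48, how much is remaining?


Add up expenses:
$46 + $48 = $94
Subtract from budget:
$500 - $94 = $406

$406


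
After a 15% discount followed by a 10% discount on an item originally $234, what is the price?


First discount:
15% of $234 = $35.10
Price after first discount:
$234 - $35.10 = $198.90
Second discount:
10% of $198.90 = $19.89
Final price:
$198.90 - $19.89 = $179.01

$179.01


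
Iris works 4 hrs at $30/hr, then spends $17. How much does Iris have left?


Calculate earnings:
4 x $30 = $120
Subtract spending:
$120 - $17 = $103

$103


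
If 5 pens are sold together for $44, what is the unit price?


Total cost: $44
Number of items: 5
Unit price: $44 / 5 = $8.80

$8.80


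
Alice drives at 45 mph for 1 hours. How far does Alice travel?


Use the formula: distance = speed x time
Speed = 45 mph, Time = 1 hours
45 x 1 = 45 miles

45 miles


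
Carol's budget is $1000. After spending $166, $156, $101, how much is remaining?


Add up expenses:
$166 + $156 + $101 = $423
Subtract from budget:
$1000 - $423 = $577

$577


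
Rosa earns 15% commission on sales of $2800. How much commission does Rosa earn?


Convert rate to decimal:
15% = 0.15
Multiply by sales:
$2800 x 0.15 = $420

$420


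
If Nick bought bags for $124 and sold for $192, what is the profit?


Selling price = $192
Cost price = $124
Profit = selling price - cost price:
Profit = $192 - $124 = $68

$68


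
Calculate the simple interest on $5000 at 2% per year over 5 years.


Use the formula I = P x R x T / 100
P x R x T = 5000 x 2 x 5 = 50000
I = 50000 / 100 = $500

$500


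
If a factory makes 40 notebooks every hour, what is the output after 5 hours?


Production rate: 40 notebooks per hour
Time: 5 hours
Total: 40 x 5 = 200 notebooks

200 notebooks


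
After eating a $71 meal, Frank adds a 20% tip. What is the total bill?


Calculate the tip:
20% of $71 = $14.20
Add tip to meal cost:
$71 + $14.20 = $85.20

$85.20


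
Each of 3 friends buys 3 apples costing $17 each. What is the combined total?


Cost per person:
3 x $17 = $51
Group total:
3 x $51 = $153

$153


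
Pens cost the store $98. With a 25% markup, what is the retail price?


Calculate the markup amount:
25% of $98 = $24.50
Add to cost:
$98 + $24.50 = $122.50

$122.50


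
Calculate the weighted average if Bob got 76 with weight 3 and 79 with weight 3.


Weighted sum:
3 x 76 + 3 x 79 = 465
Total weight:
3 + 3 = 6
Weighted average:
465 / 6 = 77.5

77.5


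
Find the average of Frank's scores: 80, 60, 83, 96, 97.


Add the scores:
80 + 60 + 83 + 96 + 97 = 416
Divide by the number of tests:
416 / 5 = 83.2

83.2


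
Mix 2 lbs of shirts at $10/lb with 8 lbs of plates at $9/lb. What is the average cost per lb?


Cost of shirts:
2 x $10 = $20
Cost of plates:
8 x $9 = $72
Total cost: $20 + $72 = $92
Total weight: 10 lbs
Average: $92 / 10 = $9.20/lb

$9.20/lb


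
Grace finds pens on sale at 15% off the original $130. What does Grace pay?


Calculate the discount amount:
15% of $130 = $19.50
Subtract from original:
$130 - $19.50 = $110.50

$110.50


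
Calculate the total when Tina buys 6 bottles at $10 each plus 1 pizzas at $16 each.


Cost of bottles:
6 x $10 = $60
Cost of pizzas:
1 x $16 = $16
Add both:
$60 + $16 = $76

$76


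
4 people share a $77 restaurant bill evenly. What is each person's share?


Total bill: $77
Number of people: 4
Each pays: $77 / 4 = $19.25

$19.25


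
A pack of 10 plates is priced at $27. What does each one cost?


Total cost: $27
Number of items: 10
Unit price: $27 / 10 = $2.70

$2.70


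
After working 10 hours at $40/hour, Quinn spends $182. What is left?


Calculate earnings:
10 x $40 = $400
Subtract spending:
$400 - $182 = $218

$218


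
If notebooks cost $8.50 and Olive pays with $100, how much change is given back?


Start with the amount paid:
$100
Subtract the price:
$100 - $8.50 = $91.50

$91.50


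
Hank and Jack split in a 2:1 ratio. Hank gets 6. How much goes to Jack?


Find the multiplier:
6 / 2 = 3
Apply to Jack's share:
1 x 3 = 3

3


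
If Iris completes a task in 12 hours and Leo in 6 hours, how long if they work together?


Iris's rate: 1/12 of the job per hour
Leo's rate: 1/6 of the job per hour
Combined rate: 1/12 + 1/6 = 1/4 per hour
Time = 1 / (1/4) = 4 hours

4 hours


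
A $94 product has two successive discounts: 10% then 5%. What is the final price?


First discount:
10% of $94 = $9.40
Price after first discount:
$94 - $9.40 = $84.60
Second discount:
5% of $84.60 = $4.23
Final price:
$84.60 - $4.23 = $80.37

$80.37


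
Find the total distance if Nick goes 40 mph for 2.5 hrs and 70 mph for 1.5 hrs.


Leg 1 distance:
40 x 2.5 = 100 miles
Leg 2 distance:
70 x 1.5 = 105 miles
Total distance:
100 + 105 = 205 miles

205 miles


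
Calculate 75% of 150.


Convert percentage to decimal:
75% = 0.75
Multiply:
150 x 0.75 = 112.5

112.5


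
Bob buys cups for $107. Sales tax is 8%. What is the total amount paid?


Calculate the tax:
8% of $107 = $8.56
Add tax to price:
$107 + $8.56 = $115.56

$115.56


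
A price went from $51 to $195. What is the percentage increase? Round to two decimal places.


Find the absolute change:
|195 - 51| = 144
Divide by original and multiply by 100:
144 / 51 x 100 = 282.3529...% ≈ 282.35%

282.35%


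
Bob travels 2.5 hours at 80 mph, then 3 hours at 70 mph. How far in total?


Leg 1 distance:
80 x 2.5 = 200 miles
Leg 2 distance:
70 x 3 = 210 miles
Total distance:
200 + 210 = 410 miles

410 miles


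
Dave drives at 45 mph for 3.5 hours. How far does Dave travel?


Use the formula: distance = speed x time
Speed = 45 mph, Time = 3.5 hours
45 x 3.5 = 157.5 miles

157.5 miles


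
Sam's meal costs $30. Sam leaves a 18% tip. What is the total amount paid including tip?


Calculate the tip:
18% of $30 = $5.40
Add tip to meal cost:
$30 + $5.40 = $35.40

$35.40


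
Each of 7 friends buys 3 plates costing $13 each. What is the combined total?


Cost per person:
3 x $13 = $39
Group total:
7 x $39 = $273

$273


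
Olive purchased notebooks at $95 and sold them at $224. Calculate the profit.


Selling price = $224
Cost price = $95
Profit = selling price - cost price:
Profit = $224 - $95 = $129

$129


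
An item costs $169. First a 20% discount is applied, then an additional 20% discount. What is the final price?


First discount:
20% of $169 = $33.80
Price after first discount:
$169 - $33.80 = $135.20
Second discount:
20% of $135.20 = $27.04
Final price:
$135.20 - $27.04 = $108.16

$108.16


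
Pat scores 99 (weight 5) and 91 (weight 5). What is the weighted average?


Weighted sum:
5 x 99 + 5 x 91 = 950
Total weight:
5 + 5 = 10
Weighted average:
950 / 10 = 95

95


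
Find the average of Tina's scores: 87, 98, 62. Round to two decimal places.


Add the scores:
87 + 98 + 62 = 247
Divide by the number of tests:
247 / 3 = 82.3333... ≈ 82.33

82.33


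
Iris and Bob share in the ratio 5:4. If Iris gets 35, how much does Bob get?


Find the multiplier:
35 / 5 = 7
Apply to Bob's share:
4 x 7 = 28

28


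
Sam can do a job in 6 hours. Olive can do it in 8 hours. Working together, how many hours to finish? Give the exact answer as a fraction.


Sam's rate: 1/6 of the job per hour
Olive's rate: 1/8 of the job per hour
Combined rate: 1/6 + 1/8 = 7/24 per hour
Time = 1 / (7/24) = 24/7 hours (≈ 3.43 hours)

24/7 hours


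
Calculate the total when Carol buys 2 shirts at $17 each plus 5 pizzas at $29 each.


Cost of shirts:
2 x $17 = $34
Cost of pizzas:
5 x $29 = $145
Add both:
$34 + $145 = $179

$179


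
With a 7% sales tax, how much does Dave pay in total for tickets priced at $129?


Calculate the tax:
7% of $129 = $9.03
Add tax to price:
$129 + $9.03 = $138.03

$138.03


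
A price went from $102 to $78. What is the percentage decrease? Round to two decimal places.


Find the absolute change:
|78 - 102| = 24
Divide by original and multiply by 100:
24 / 102 x 100 = 23.5294...% ≈ 23.53%

23.53%


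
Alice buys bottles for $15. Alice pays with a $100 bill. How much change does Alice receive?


Start with the amount paid:
$100
Subtract the price:
$100 - $15 = $85

$85


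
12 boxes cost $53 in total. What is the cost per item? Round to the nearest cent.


Total cost: $53
Number of items: 12
Unit price: $53 / 12 = $4.4166... ≈ $4.42

$4.42


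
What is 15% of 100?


Convert percentage to decimal:
15% = 0.15
Multiply:
100 x 0.15 = 15

15


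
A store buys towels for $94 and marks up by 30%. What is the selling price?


Calculate the markup amount:
30% of $94 = $28.20
Add to cost:
$94 + $28.20 = $122.20

$122.20


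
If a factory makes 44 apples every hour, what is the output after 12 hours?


Production rate: 44 apples per hour
Time: 12 hours
Total: 44 x 12 = 528 apples

528 apples


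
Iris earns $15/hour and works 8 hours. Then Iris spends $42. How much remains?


Calculate earnings:
8 x $15 = $120
Subtract spending:
$120 - $42 = $78

$78


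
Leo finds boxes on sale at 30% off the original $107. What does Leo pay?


Calculate the discount amount:
30% of $107 = $32.10
Subtract from original:
$107 - $32.10 = $74.90

$74.90


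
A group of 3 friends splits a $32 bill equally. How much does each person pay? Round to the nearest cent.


Total bill: $32
Number of people: 3
Each pays: $32 / 3 = $10.6666... ≈ $10.67

$10.67


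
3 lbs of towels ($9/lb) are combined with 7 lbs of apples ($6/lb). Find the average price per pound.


Cost of towels:
3 x $9 = $27
Cost of apples:
7 x $6 = $42
Total cost: $27 + $42 = $69
Total weight: 10 lbs
Average: $69 / 10 = $6.90/lb

$6.90/lb


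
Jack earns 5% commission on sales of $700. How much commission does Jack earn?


Convert rate to decimal:
5% = 0.05
Multiply by sales:
$700 x 0.05 = $35

$35


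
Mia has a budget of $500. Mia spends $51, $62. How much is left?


Add up expenses:
$51 + $62 = $113
Subtract from budget:
$500 - $113 = $387

$387


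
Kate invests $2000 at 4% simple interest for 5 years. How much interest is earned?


Use the formula I = P x R x T / 100
P x R x T = 2000 x 4 x 5 = 40000
I = 40000 / 100 = $400

$400


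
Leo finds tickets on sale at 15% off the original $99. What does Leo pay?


Calculate the discount amount:
15% of $99 = $14.85
Subtract from original:
$99 - $14.85 = $84.15

$84.15


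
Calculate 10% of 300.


Convert percentage to decimal:
10% = 0.1
Multiply:
300 x 0.1 = 30

30


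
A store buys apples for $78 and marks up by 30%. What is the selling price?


Calculate the markup amount:
30% of $78 = $23.40
Add to cost:
$78 + $23.40 = $101.40

$101.40


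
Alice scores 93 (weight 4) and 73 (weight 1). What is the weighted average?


Weighted sum:
4 x 93 + 1 x 73 = 445
Total weight:
4 + 1 = 5
Weighted average:
445 / 5 = 89

89


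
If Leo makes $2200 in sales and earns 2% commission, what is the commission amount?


Convert rate to decimal:
2% = 0.02
Multiply by sales:
$2200 x 0.02 = $44

$44


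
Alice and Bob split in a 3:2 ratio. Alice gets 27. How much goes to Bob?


Find the multiplier:
27 / 3 = 9
Apply to Bob's share:
2 x 9 = 18

18


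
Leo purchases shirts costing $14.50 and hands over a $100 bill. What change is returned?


Start with the amount paid:
$100
Subtract the price:
$100 - $14.50 = $85.50

$85.50


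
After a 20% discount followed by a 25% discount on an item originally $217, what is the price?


First discount:
20% of $217 = $43.40
Price after first discount:
$217 - $43.40 = $173.60
Second discount:
25% of $173.60 = $43.40
Final price:
$173.60 - $43.40 = $130.20

$130.20


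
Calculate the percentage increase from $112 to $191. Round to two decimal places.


Find the absolute change:
|191 - 112| = 79
Divide by original and multiply by 100:
79 / 112 x 100 = 70.5357...% ≈ 70.54%

70.54%


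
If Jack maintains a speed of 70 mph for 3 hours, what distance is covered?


Use the formula: distance = speed x time
Speed = 70 mph, Time = 3 hours
70 x 3 = 210 miles

210 miles


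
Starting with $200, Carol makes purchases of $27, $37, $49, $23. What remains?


Add up expenses:
$27 + $37 + $49 + $23 = $136
Subtract from budget:
$200 - $136 = $64

$64


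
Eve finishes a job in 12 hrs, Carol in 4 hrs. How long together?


Eve's rate: 1/12 of the job per hour
Carol's rate: 1/4 of the job per hour
Combined rate: 1/12 + 1/4 = 1/3 per hour
Time = 1 / (1/3) = 3 hours

3 hours


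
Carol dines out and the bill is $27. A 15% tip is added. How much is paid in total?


Calculate the tip:
15% of $27 = $4.05
Add tip to meal cost:
$27 + $4.05 = $31.05

$31.05


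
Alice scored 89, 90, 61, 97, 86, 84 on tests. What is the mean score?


Add the scores:
89 + 90 + 61 + 97 + 86 + 84 = 507
Divide by the number of tests:
507 / 6 = 84.5

84.5


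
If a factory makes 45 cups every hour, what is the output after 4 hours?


Production rate: 45 cups per hour
Time: 4 hours
Total: 45 x 4 = 180 cups

180 cups


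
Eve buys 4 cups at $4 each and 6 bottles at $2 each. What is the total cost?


Cost of cups:
4 x $4 = $16
Cost of bottles:
6 x $2 = $12
Add both:
$16 + $12 = $28

$28


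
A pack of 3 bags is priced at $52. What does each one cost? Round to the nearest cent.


Total cost: $52
Number of items: 3
Unit price: $52 / 3 = $17.3333... ≈ $17.33

$17.33


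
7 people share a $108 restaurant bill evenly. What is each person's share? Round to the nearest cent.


Total bill: $108
Number of people: 7
Each pays: $108 / 7 = $15.4285... ≈ $15.43

$15.43


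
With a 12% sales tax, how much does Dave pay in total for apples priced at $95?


Calculate the tax:
12% of $95 = $11.40
Add tax to price:
$95 + $11.40 = $106.40

$106.40


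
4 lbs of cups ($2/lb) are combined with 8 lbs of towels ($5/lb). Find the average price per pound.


Cost of cups:
4 x $2 = $8
Cost of towels:
8 x $5 = $40
Total cost: $8 + $40 = $48
Total weight: 12 lbs
Average: $48 / 12 = $4/lb

$4/lb


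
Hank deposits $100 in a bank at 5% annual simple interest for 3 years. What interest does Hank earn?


Use the formula I = P x R x T / 100
P x R x T = 100 x 5 x 3 = 1500
I = 1500 / 100 = $15

$15


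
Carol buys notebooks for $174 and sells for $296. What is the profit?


Selling price = $296
Cost price = $174
Profit = selling price - cost price:
Profit = $296 - $174 = $122

$122


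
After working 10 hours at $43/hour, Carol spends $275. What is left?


Calculate earnings:
10 x $43 = $430
Subtract spending:
$430 - $275 = $155

$155


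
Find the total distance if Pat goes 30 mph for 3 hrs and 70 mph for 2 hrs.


Leg 1 distance:
30 x 3 = 90 miles
Leg 2 distance:
70 x 2 = 140 miles
Total distance:
90 + 140 = 230 miles

230 miles


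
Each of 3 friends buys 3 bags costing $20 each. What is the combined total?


Cost per person:
3 x $20 = $60
Group total:
3 x $60 = $180

$180


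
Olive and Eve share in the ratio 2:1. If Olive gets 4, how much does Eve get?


Find the multiplier:
4 / 2 = 2
Apply to Eve's share:
1 x 2 = 2

2


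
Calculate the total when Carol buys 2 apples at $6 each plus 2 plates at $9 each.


Cost of apples:
2 x $6 = $12
Cost of plates:
2 x $9 = $18
Add both:
$12 + $18 = $30

$30


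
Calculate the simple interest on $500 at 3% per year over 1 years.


Use the formula I = P x R x T / 100
P x R x T = 500 x 3 x 1 = 1500
I = 1500 / 100 = $15

$15


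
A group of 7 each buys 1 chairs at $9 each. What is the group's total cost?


Cost per person:
1 x $9 = $9
Group total:
7 x $9 = $63

$63


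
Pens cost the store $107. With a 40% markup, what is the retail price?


Calculate the markup amount:
40% of $107 = $42.80
Add to cost:
$107 + $42.80 = $149.80

$149.80


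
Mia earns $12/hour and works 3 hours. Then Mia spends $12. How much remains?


Calculate earnings:
3 x $12 = $36
Subtract spending:
$36 - $12 = $24

$24


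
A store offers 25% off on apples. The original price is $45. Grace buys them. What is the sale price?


Calculate the discount amount:
25% of $45 = $11.25
Subtract from original:
$45 - $11.25 = $33.75

$33.75


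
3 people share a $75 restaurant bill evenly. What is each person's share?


Total bill: $75
Number of people: 3
Each pays: $75 / 3 = $25

$25


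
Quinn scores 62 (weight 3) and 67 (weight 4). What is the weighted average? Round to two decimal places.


Weighted sum:
3 x 62 + 4 x 67 = 454
Total weight:
3 + 4 = 7
Weighted average:
454 / 7 = 64.8571... ≈ 64.86

64.86


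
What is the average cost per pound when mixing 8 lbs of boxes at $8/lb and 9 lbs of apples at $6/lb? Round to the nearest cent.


Cost of boxes:
8 x $8 = $64
Cost of apples:
9 x $6 = $54
Total cost: $64 + $54 = $118
Total weight: 17 lbs
Average: $118 / 17 = $6.9411... ≈ $6.94/lb

$6.94/lb


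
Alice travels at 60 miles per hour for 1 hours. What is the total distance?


Use the formula: distance = speed x time
Speed = 60 mph, Time = 1 hours
60 x 1 = 60 miles

60 miles


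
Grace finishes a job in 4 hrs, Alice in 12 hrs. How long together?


Grace's rate: 1/4 of the job per hour
Alice's rate: 1/12 of the job per hour
Combined rate: 1/4 + 1/12 = 1/3 per hour
Time = 1 / (1/3) = 3 hours

3 hours


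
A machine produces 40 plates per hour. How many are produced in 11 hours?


Production rate: 40 plates per hour
Time: 11 hours
Total: 40 x 11 = 440 plates

440 plates


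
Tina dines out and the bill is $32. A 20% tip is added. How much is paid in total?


Calculate the tip:
20% of $32 = $6.40
Add tip to meal cost:
$32 + $6.40 = $38.40

$38.40


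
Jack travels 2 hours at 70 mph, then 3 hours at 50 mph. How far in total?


Leg 1 distance:
70 x 2 = 140 miles
Leg 2 distance:
50 x 3 = 150 miles
Total distance:
140 + 150 = 290 miles

290 miles


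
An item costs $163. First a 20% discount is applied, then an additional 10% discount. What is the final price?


First discount:
20% of $163 = $32.60
Price after first discount:
$163 - $32.60 = $130.40
Second discount:
10% of $130.40 = $13.04
Final price:
$130.40 - $13.04 = $117.36

$117.36


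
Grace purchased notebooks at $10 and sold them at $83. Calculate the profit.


Selling price = $83
Cost price = $10
Profit = selling price - cost price:
Profit = $83 - $10 = $73

$73
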